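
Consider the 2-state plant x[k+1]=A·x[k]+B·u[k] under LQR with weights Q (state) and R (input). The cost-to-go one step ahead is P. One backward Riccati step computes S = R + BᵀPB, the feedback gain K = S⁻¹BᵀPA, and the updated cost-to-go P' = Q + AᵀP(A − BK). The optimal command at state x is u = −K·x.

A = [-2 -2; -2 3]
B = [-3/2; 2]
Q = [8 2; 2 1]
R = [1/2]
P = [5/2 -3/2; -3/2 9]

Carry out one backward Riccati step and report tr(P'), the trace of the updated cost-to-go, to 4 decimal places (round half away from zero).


BᵀP = [-6.7500 20.2500]
S = R + BᵀPB = [1/2] + [50.6250] = [51.1250]
BᵀPA = [-27.0000 74.2500]
K = S⁻¹·BᵀPA = [-0.5281 1.4523]
A−BK = [-2.7922 0.1785; -0.9438 0.0954]
AᵀP(A−BK) = [19.7408 -1.7873; -1.7873 1.1650]
P' = Q + AᵀP(A−BK) = [27.7408 0.2127; 0.2127 2.1650]
tr(P') = 29.9059

29.9059


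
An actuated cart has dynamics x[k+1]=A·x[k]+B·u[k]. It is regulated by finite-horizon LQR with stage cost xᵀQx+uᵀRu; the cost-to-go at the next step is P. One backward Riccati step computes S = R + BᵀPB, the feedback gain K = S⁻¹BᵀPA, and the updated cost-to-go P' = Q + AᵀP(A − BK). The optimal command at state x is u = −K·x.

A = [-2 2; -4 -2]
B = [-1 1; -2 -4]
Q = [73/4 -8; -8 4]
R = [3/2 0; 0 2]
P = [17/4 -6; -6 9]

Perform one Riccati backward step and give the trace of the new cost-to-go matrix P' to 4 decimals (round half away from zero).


BᵀP = [7.7500 -12.0000; 28.2500 -42.0000]
S = R + BᵀPB = [3/2 0; 0 2] + [16.2500 55.7500; 55.7500 196.2500] = [17.7500 55.7500; 55.7500 198.2500]
BᵀPA = [32.5000 39.5000; 111.5000 140.5000]
K = S⁻¹·BᵀPA = [0.5525 -0.0049; 0.4071 0.7101]
A−BK = [-1.8546 1.2851; -1.2668 0.8305]
AᵀP(A−BK) = [1.6574 -0.0146; -0.0146 1.4274]
P' = Q + AᵀP(A−BK) = [19.9074 -8.0146; -8.0146 5.4274]
tr(P') = 25.3349

25.3349


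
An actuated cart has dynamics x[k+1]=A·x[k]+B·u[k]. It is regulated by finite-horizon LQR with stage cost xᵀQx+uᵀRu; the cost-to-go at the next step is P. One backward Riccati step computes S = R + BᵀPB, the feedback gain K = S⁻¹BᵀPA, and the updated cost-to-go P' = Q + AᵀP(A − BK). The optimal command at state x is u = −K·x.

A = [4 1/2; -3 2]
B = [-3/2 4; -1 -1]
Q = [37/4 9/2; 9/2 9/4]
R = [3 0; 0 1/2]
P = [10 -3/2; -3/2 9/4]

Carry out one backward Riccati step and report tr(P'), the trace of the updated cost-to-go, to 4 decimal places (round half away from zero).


BᵀP = [-13.5000 0.0000; 41.5000 -8.2500]
S = R + BᵀPB = [3 0; 0 1/2] + [20.2500 -54.0000; -54.0000 174.2500] = [23.2500 -54.0000; -54.0000 174.7500]
BᵀPA = [-54.0000 -6.7500; 190.7500 4.2500]
K = S⁻¹·BᵀPA = [0.7533 -0.8283; 1.3243 -0.2316]
A−BK = [-0.1674 0.1841; -0.9223 0.9400]
AᵀP(A−BK) = [4.3105 -3.7936; -3.7936 3.8932]
P' = Q + AᵀP(A−BK) = [13.5605 0.7064; 0.7064 6.1432]
tr(P') = 19.7037

19.7037


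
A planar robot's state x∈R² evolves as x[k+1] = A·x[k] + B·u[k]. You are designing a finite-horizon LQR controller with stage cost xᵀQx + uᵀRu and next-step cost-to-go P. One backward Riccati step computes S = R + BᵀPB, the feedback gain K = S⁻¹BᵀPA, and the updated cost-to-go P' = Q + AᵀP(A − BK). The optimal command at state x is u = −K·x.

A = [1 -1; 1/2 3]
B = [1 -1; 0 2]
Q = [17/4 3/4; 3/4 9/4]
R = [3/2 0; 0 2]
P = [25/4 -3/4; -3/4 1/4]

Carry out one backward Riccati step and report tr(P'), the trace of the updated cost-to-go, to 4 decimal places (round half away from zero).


8.9391

BᵀP = [6.2500 -0.7500; -7.7500 1.2500]
S = R + BᵀPB = [3/2 0; 0 2] + [6.2500 -7.7500; -7.7500 10.2500] = [7.7500 -7.7500; -7.7500 12.2500]
BᵀPA = [5.8750 -8.5000; -7.1250 11.5000]
K = S⁻¹·BᵀPA = [0.4803 -0.4301; -0.2778 0.6667]
A−BK = [0.2419 0.0968; 1.0556 1.6667]
AᵀP(A−BK) = [0.7616 -0.4731; -0.4731 1.6774]
P' = Q + AᵀP(A−BK) = [5.0116 0.2769; 0.2769 3.9274]
tr(P') = 8.9391


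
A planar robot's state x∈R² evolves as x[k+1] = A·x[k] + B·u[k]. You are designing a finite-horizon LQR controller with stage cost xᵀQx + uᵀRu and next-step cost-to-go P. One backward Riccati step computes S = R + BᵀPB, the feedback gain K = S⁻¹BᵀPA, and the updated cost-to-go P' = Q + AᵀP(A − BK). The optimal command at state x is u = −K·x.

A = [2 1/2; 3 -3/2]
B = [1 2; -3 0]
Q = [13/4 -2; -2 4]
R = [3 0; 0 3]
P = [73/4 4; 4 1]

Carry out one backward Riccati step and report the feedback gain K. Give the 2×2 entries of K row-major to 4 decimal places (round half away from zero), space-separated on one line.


-0.1082 0.1424 1.2941 0.0588

BᵀP = [6.2500 1.0000; 36.5000 8.0000]
S = R + BᵀPB = [3 0; 0 3] + [3.2500 12.5000; 12.5000 73.0000] = [6.2500 12.5000; 12.5000 76.0000]
BᵀPA = [15.5000 1.6250; 97.0000 6.2500]
K = S⁻¹·BᵀPA = [-0.1082 0.1424; 1.2941 0.0588]
A−BK = [-0.4800 0.2400; 2.6753 -1.0729]
AᵀP(A−BK) = [6.1482 -0.1624; -0.1624 0.2135]
P' = Q + AᵀP(A−BK) = [9.3982 -2.1624; -2.1624 4.2135]
tr(P') = 13.6118


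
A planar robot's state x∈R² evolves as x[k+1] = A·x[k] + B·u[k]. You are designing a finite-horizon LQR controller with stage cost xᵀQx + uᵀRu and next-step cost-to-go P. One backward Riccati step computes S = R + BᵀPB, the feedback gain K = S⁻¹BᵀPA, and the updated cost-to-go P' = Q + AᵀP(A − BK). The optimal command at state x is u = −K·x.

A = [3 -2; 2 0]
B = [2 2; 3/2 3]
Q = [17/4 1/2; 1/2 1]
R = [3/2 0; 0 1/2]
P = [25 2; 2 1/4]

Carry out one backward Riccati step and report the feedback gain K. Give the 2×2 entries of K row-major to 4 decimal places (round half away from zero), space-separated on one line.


0.4411 -0.3506 0.9858 -0.5541

BᵀP = [53.0000 4.3750; 56.0000 4.7500]
S = R + BᵀPB = [3/2 0; 0 1/2] + [112.5625 119.1250; 119.1250 126.2500] = [114.0625 119.1250; 119.1250 126.7500]
BᵀPA = [167.7500 -106.0000; 177.5000 -112.0000]
K = S⁻¹·BᵀPA = [0.4411 -0.3506; 0.9858 -0.5541]
A−BK = [0.1461 -0.1906; -1.6191 2.1882]
AᵀP(A−BK) = [1.0206 -0.8304; -0.8304 0.7749]
P' = Q + AᵀP(A−BK) = [5.2706 -0.3304; -0.3304 1.7749]
tr(P') = 7.0455


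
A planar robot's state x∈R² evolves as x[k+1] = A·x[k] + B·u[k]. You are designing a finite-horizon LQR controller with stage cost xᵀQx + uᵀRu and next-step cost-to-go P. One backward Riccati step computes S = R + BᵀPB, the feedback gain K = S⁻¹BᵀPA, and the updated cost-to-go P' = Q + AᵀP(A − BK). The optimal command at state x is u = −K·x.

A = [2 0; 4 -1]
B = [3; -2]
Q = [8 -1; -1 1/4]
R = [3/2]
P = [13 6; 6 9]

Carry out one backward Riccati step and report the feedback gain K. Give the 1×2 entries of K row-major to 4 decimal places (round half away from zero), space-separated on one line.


0.6545 0.0000

BᵀP = [27.0000 0.0000]
S = R + BᵀPB = [3/2] + [81.0000] = [82.5000]
BᵀPA = [54.0000 0.0000]
K = S⁻¹·BᵀPA = [0.6545 0.0000]
A−BK = [0.0364 0.0000; 5.3091 -1.0000]
AᵀP(A−BK) = [256.6545 -48.0000; -48.0000 9.0000]
P' = Q + AᵀP(A−BK) = [264.6545 -49.0000; -49.0000 9.2500]
tr(P') = 273.9045


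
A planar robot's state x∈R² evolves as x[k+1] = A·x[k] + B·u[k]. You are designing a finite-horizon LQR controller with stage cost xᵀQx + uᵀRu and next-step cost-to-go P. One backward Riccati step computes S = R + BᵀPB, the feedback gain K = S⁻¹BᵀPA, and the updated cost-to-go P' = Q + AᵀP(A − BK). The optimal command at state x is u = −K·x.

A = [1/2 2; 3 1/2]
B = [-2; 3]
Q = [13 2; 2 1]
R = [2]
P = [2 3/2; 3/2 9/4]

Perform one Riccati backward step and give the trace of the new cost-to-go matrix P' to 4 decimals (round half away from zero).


39.3418

BᵀP = [0.5000 3.7500]
S = R + BᵀPB = [2] + [10.2500] = [12.2500]
BᵀPA = [11.5000 2.8750]
K = S⁻¹·BᵀPA = [0.9388 0.2347]
A−BK = [2.3776 2.4694; 0.1837 -0.2041]
AᵀP(A−BK) = [14.4541 12.0510; 12.0510 10.8878]
P' = Q + AᵀP(A−BK) = [27.4541 14.0510; 14.0510 11.8878]
tr(P') = 39.3418


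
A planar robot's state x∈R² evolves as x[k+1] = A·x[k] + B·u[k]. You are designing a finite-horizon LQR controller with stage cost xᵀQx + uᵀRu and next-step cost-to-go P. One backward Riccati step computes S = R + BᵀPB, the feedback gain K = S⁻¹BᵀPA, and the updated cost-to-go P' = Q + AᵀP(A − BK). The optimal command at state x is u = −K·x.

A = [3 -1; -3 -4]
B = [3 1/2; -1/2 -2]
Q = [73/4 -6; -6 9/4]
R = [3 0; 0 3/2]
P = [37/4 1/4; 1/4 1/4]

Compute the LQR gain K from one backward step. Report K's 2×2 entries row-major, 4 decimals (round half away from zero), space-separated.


0.8511 -0.4590 0.6513 0.7285

BᵀP = [27.6250 0.6250; 4.1250 -0.3750]
S = R + BᵀPB = [3 0; 0 3/2] + [82.5625 12.5625; 12.5625 2.8125] = [85.5625 12.5625; 12.5625 4.3125]
BᵀPA = [81.0000 -30.1250; 13.5000 -2.6250]
K = S⁻¹·BᵀPA = [0.8511 -0.4590; 0.6513 0.7285]
A−BK = [0.1212 0.0129; -1.2719 -2.7725]
AᵀP(A−BK) = [3.2724 0.3476; 0.3476 3.3336]
P' = Q + AᵀP(A−BK) = [21.5224 -5.6524; -5.6524 5.5836]
tr(P') = 27.1060


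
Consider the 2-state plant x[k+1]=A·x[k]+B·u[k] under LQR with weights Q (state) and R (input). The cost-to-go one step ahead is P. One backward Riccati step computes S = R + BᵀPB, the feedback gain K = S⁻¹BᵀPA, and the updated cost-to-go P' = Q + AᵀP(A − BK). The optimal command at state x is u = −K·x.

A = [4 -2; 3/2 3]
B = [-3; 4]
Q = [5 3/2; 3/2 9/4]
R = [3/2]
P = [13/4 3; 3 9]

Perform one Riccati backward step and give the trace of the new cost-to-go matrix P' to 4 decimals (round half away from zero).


BᵀP = [2.2500 27.0000]
S = R + BᵀPB = [3/2] + [101.2500] = [102.7500]
BᵀPA = [49.5000 76.5000]
K = S⁻¹·BᵀPA = [0.4818 0.7445]
A−BK = [5.4453 0.2336; -0.4270 0.0219]
AᵀP(A−BK) = [84.4033 4.6460; 4.6460 1.0438]
P' = Q + AᵀP(A−BK) = [89.4033 6.1460; 6.1460 3.2938]
tr(P') = 92.6971

92.6971


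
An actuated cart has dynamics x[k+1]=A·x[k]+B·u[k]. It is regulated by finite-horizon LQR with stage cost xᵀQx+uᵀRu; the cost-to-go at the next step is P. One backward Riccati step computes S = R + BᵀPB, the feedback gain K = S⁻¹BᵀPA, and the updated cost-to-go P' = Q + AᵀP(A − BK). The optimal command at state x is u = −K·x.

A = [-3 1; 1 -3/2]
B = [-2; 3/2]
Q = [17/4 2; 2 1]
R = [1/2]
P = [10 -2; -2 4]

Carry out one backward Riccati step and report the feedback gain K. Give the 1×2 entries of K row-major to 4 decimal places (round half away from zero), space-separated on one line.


1.2846 -0.6179

BᵀP = [-23.0000 10.0000]
S = R + BᵀPB = [1/2] + [61.0000] = [61.5000]
BᵀPA = [79.0000 -38.0000]
K = S⁻¹·BᵀPA = [1.2846 -0.6179]
A−BK = [-0.4309 -0.2358; -0.9268 -0.5732]
AᵀP(A−BK) = [4.5203 1.8130; 1.8130 1.5203]
P' = Q + AᵀP(A−BK) = [8.7703 3.8130; 3.8130 2.5203]
tr(P') = 11.2907


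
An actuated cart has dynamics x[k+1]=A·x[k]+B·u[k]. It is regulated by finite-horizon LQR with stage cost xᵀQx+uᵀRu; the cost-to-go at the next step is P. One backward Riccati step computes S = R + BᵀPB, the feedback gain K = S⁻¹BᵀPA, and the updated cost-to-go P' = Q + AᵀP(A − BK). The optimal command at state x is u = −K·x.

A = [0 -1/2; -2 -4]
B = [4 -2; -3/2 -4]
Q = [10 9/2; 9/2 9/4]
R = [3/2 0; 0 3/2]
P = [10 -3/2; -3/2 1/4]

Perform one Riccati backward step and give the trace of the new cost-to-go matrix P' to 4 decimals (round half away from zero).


12.6396

BᵀP = [42.2500 -6.3750; -14.0000 2.0000]
S = R + BᵀPB = [3/2 0; 0 3/2] + [178.5625 -59.0000; -59.0000 20.0000] = [180.0625 -59.0000; -59.0000 21.5000]
BᵀPA = [12.7500 4.3750; -4.0000 -1.0000]
K = S⁻¹·BᵀPA = [0.0977 0.0898; 0.0820 0.2000]
A−BK = [-0.2267 -0.4593; -1.5256 -3.0653]
AᵀP(A−BK) = [0.0826 0.1547; 0.1547 0.3070]
P' = Q + AᵀP(A−BK) = [10.0826 4.6547; 4.6547 2.5570]
tr(P') = 12.6396


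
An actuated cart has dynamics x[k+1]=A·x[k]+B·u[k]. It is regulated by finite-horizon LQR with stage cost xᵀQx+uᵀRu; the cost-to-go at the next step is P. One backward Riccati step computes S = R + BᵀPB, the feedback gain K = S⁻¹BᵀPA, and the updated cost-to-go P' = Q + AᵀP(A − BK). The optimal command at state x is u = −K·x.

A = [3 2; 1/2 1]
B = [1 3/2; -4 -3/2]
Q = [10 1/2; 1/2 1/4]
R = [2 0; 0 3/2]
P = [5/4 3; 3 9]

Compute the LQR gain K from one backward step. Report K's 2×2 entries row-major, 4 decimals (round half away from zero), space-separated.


-0.5060 -0.5101 0.4080 0.2509

BᵀP = [-10.7500 -33.0000; -2.6250 -9.0000]
S = R + BᵀPB = [2 0; 0 3/2] + [121.2500 33.3750; 33.3750 9.5625] = [123.2500 33.3750; 33.3750 11.0625]
BᵀPA = [-48.7500 -54.5000; -12.3750 -14.2500]
K = S⁻¹·BᵀPA = [-0.5060 -0.5101; 0.4080 0.2509]
A−BK = [2.8941 2.1337; -0.9121 -0.6642]
AᵀP(A−BK) = [2.8805 2.2359; 2.2359 1.7731]
P' = Q + AᵀP(A−BK) = [12.8805 2.7359; 2.7359 2.0231]
tr(P') = 14.9036


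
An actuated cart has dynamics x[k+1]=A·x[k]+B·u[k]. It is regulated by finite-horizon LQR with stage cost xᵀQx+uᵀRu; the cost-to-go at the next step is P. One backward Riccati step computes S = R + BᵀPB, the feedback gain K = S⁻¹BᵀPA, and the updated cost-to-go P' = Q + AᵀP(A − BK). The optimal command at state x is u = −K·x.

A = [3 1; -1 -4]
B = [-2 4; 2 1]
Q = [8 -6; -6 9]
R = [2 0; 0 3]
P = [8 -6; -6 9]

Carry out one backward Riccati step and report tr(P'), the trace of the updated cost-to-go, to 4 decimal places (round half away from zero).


BᵀP = [-28.0000 30.0000; 26.0000 -15.0000]
S = R + BᵀPB = [2 0; 0 3] + [116.0000 -82.0000; -82.0000 89.0000] = [118.0000 -82.0000; -82.0000 92.0000]
BᵀPA = [-114.0000 -148.0000; 93.0000 86.0000]
K = S⁻¹·BᵀPA = [-0.6926 -1.5886; 0.3935 -0.4811]
A−BK = [0.0407 -0.2527; -0.0082 -0.3417]
AᵀP(A−BK) = [1.4419 1.6467; 1.6467 6.2672]
P' = Q + AᵀP(A−BK) = [9.4419 -4.3533; -4.3533 15.2672]
tr(P') = 24.7091

24.7091


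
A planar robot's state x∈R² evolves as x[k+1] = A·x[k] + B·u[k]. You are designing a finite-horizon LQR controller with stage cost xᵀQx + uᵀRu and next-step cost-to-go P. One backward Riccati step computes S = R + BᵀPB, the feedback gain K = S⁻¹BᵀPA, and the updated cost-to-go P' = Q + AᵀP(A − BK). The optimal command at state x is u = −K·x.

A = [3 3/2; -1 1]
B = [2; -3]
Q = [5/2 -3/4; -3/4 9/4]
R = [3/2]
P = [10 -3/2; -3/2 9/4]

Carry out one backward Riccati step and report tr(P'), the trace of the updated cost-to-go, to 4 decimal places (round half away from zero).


BᵀP = [24.5000 -9.7500]
S = R + BᵀPB = [3/2] + [78.2500] = [79.7500]
BᵀPA = [83.2500 27.0000]
K = S⁻¹·BᵀPA = [1.0439 0.3386]
A−BK = [0.9122 0.8229; 2.1317 2.0157]
AᵀP(A−BK) = [14.3464 12.3150; 12.3150 11.1089]
P' = Q + AᵀP(A−BK) = [16.8464 11.5650; 11.5650 13.3589]
tr(P') = 30.2053

30.2053


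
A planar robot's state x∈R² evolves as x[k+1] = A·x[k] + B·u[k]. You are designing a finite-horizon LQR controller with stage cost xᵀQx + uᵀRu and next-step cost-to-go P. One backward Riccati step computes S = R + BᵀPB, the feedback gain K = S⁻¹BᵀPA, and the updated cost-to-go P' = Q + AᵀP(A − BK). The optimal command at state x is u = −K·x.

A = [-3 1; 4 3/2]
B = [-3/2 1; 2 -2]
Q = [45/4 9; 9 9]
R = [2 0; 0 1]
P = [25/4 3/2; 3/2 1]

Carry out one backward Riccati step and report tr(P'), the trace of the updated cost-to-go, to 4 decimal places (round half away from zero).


33.0139

BᵀP = [-6.3750 -0.2500; 3.2500 -0.5000]
S = R + BᵀPB = [2 0; 0 1] + [9.0625 -5.8750; -5.8750 4.2500] = [11.0625 -5.8750; -5.8750 5.2500]
BᵀPA = [18.1250 -6.7500; -11.7500 2.5000]
K = S⁻¹·BᵀPA = [1.1088 -0.8806; -0.9973 -0.5093]
A−BK = [-0.3395 0.1883; -0.2122 2.2427]
AᵀP(A−BK) = [4.4350 -3.5225; -3.5225 8.3289]
P' = Q + AᵀP(A−BK) = [15.6850 5.4775; 5.4775 17.3289]
tr(P') = 33.0139


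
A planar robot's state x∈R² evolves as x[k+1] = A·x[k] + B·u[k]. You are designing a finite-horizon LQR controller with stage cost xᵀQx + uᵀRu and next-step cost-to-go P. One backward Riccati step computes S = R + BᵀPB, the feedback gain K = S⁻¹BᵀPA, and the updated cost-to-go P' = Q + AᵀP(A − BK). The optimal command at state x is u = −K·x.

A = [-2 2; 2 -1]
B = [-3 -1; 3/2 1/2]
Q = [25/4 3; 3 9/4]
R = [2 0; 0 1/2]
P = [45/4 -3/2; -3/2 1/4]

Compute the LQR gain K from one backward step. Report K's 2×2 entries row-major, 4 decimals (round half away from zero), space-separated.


0.4850 -0.4561 0.6466 -0.6081

BᵀP = [-36.0000 4.8750; -12.0000 1.6250]
S = R + BᵀPB = [2 0; 0 1/2] + [115.3125 38.4375; 38.4375 12.8125] = [117.3125 38.4375; 38.4375 13.3125]
BᵀPA = [81.7500 -76.8750; 27.2500 -25.6250]
K = S⁻¹·BᵀPA = [0.4850 -0.4561; 0.6466 -0.6081]
A−BK = [0.1016 0.0237; 0.9492 -0.0119]
AᵀP(A−BK) = [0.7316 -0.6466; -0.6466 0.6081]
P' = Q + AᵀP(A−BK) = [6.9816 2.3534; 2.3534 2.8581]
tr(P') = 9.8396


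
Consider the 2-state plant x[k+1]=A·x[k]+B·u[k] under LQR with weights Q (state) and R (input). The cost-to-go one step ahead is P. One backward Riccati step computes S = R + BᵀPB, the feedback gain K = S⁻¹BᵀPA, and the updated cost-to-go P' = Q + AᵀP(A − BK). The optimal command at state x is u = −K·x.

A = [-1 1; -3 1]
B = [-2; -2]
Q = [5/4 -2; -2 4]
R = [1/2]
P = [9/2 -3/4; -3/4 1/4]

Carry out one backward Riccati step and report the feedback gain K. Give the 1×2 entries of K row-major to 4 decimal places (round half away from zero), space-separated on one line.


BᵀP = [-7.5000 1.0000]
S = R + BᵀPB = [1/2] + [13.0000] = [13.5000]
BᵀPA = [4.5000 -6.5000]
K = S⁻¹·BᵀPA = [0.3333 -0.4815]
A−BK = [-0.3333 0.0370; -2.3333 0.0370]
AᵀP(A−BK) = [0.7500 -0.0833; -0.0833 0.1204]
P' = Q + AᵀP(A−BK) = [2.0000 -2.0833; -2.0833 4.1204]
tr(P') = 6.1204

0.3333 -0.4815


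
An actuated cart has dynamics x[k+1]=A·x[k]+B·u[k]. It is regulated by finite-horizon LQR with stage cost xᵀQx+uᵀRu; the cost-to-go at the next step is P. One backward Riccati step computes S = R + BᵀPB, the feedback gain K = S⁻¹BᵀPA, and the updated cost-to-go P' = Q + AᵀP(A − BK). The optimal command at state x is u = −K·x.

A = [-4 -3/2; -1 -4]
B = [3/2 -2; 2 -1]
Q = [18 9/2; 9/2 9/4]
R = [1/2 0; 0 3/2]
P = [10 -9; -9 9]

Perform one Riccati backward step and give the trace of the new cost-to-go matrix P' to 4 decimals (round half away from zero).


34.7215

BᵀP = [-3.0000 4.5000; -11.0000 9.0000]
S = R + BᵀPB = [1/2 0; 0 3/2] + [4.5000 1.5000; 1.5000 13.0000] = [5.0000 1.5000; 1.5000 14.5000]
BᵀPA = [7.5000 -13.5000; 35.0000 -19.5000]
K = S⁻¹·BᵀPA = [0.8007 -2.3701; 2.3310 -1.0996]
A−BK = [-0.5391 -0.1441; -0.2705 -0.3594]
AᵀP(A−BK) = [9.4110 -5.2367; -5.2367 5.0605]
P' = Q + AᵀP(A−BK) = [27.4110 -0.7367; -0.7367 7.3105]
tr(P') = 34.7215


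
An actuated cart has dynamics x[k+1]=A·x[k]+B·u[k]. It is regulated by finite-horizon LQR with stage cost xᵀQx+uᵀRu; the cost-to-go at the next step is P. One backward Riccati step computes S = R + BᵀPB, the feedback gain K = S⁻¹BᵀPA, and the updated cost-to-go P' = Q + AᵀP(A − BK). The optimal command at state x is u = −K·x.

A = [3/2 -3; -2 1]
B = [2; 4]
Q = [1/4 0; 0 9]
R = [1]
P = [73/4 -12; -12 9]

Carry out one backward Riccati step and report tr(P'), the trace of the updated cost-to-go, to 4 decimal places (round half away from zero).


254.9543

BᵀP = [-11.5000 12.0000]
S = R + BᵀPB = [1] + [25.0000] = [26.0000]
BᵀPA = [-41.2500 46.5000]
K = S⁻¹·BᵀPA = [-1.5865 1.7885]
A−BK = [4.6731 -6.5769; 4.3462 -6.1538]
AᵀP(A−BK) = [83.6178 -116.3510; -116.3510 162.0865]
P' = Q + AᵀP(A−BK) = [83.8678 -116.3510; -116.3510 171.0865]
tr(P') = 254.9543


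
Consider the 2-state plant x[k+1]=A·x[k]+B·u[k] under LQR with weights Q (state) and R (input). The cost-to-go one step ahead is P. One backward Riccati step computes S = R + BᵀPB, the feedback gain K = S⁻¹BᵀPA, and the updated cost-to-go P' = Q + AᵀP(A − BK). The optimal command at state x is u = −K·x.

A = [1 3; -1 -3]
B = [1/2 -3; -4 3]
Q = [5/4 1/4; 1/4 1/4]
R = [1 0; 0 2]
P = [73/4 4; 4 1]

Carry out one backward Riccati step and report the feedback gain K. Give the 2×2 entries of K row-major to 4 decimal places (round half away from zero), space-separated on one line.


-0.0271 -0.0812 -0.3230 -0.9691

BᵀP = [-6.8750 -2.0000; -42.7500 -9.0000]
S = R + BᵀPB = [1 0; 0 2] + [4.5625 14.6250; 14.6250 101.2500] = [5.5625 14.6250; 14.6250 103.2500]
BᵀPA = [-4.8750 -14.6250; -33.7500 -101.2500]
K = S⁻¹·BᵀPA = [-0.0271 -0.0812; -0.3230 -0.9691]
A−BK = [0.0444 0.1332; -0.1391 -0.4172]
AᵀP(A−BK) = [0.2154 0.6461; 0.6461 1.9383]
P' = Q + AᵀP(A−BK) = [1.4654 0.8961; 0.8961 2.1883]
tr(P') = 3.6536


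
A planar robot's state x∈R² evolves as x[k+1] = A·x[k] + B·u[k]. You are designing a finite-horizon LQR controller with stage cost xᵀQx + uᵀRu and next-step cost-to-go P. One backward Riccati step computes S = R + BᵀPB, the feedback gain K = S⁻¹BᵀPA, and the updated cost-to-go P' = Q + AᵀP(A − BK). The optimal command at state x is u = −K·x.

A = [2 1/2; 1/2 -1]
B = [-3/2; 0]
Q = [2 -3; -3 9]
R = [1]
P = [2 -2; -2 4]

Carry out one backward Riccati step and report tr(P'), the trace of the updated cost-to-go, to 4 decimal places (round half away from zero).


15.1364

BᵀP = [-3.0000 3.0000]
S = R + BᵀPB = [1] + [4.5000] = [5.5000]
BᵀPA = [-4.5000 -4.5000]
K = S⁻¹·BᵀPA = [-0.8182 -0.8182]
A−BK = [0.7727 -0.7273; 0.5000 -1.0000]
AᵀP(A−BK) = [1.3182 -0.1818; -0.1818 2.8182]
P' = Q + AᵀP(A−BK) = [3.3182 -3.1818; -3.1818 11.8182]
tr(P') = 15.1364


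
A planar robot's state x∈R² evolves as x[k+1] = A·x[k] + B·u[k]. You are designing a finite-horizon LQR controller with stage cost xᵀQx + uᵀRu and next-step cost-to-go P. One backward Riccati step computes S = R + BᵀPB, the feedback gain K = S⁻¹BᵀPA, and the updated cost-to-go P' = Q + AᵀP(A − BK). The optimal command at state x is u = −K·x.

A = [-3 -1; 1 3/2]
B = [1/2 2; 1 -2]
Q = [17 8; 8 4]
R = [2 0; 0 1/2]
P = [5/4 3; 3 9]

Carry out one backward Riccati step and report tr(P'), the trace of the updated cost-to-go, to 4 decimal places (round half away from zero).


22.7665

BᵀP = [3.6250 10.5000; -3.5000 -12.0000]
S = R + BᵀPB = [2 0; 0 1/2] + [12.3125 -13.7500; -13.7500 17.0000] = [14.3125 -13.7500; -13.7500 17.5000]
BᵀPA = [-0.3750 12.1250; -1.5000 -14.5000]
K = S⁻¹·BᵀPA = [-0.4427 0.2087; -0.4336 -0.6646]
A−BK = [-1.9115 0.2249; 0.5756 -0.0379]
AᵀP(A−BK) = [1.4336 -0.1687; -0.1687 0.3330]
P' = Q + AᵀP(A−BK) = [18.4336 7.8313; 7.8313 4.3330]
tr(P') = 22.7665


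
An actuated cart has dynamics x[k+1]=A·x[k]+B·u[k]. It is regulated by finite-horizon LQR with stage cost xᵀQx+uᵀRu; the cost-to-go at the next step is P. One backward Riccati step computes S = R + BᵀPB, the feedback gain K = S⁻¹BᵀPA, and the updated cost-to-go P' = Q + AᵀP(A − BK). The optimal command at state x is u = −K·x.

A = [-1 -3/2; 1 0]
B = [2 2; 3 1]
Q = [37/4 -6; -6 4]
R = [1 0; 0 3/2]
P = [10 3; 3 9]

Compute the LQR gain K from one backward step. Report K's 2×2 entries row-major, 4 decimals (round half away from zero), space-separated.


BᵀP = [29.0000 33.0000; 23.0000 15.0000]
S = R + BᵀPB = [1 0; 0 3/2] + [157.0000 91.0000; 91.0000 61.0000] = [158.0000 91.0000; 91.0000 62.5000]
BᵀPA = [4.0000 -43.5000; -8.0000 -34.5000]
K = S⁻¹·BᵀPA = [0.6136 0.2640; -1.0213 -0.9363]
A−BK = [-0.1844 -0.1553; 0.1807 0.1444]
AᵀP(A−BK) = [2.3752 1.9536; 1.9536 1.6790]
P' = Q + AᵀP(A−BK) = [11.6252 -4.0464; -4.0464 5.6790]
tr(P') = 17.3042

0.6136 0.2640 -1.0213 -0.9363


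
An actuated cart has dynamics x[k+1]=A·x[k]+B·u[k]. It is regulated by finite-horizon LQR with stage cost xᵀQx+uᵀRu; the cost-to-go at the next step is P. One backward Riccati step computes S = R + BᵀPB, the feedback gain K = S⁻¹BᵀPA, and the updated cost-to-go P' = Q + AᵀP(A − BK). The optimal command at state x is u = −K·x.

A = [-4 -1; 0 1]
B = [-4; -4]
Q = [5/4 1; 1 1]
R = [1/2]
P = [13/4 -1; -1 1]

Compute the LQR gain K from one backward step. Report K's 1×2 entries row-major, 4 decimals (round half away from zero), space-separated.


0.9863 0.2466

BᵀP = [-9.0000 0.0000]
S = R + BᵀPB = [1/2] + [36.0000] = [36.5000]
BᵀPA = [36.0000 9.0000]
K = S⁻¹·BᵀPA = [0.9863 0.2466]
A−BK = [-0.0548 -0.0137; 3.9452 1.9863]
AᵀP(A−BK) = [16.4932 8.1233; 8.1233 4.0308]
P' = Q + AᵀP(A−BK) = [17.7432 9.1233; 9.1233 5.0308]
tr(P') = 22.7740


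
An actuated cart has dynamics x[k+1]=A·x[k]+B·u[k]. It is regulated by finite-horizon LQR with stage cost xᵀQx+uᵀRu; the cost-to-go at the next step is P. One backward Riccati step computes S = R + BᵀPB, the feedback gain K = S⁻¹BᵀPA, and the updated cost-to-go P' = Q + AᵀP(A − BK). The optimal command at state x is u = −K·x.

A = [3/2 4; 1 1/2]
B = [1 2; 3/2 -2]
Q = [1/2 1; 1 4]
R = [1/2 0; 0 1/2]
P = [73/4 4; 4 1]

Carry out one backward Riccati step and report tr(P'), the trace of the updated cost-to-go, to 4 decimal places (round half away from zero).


BᵀP = [24.2500 5.5000; 28.5000 6.0000]
S = R + BᵀPB = [1/2 0; 0 1/2] + [32.5000 37.5000; 37.5000 45.0000] = [33.0000 37.5000; 37.5000 45.5000]
BᵀPA = [41.8750 99.7500; 48.7500 117.0000]
K = S⁻¹·BᵀPA = [0.8104 1.5866; 0.4035 1.2638]
A−BK = [-0.1175 -0.1142; 0.5915 0.6476]
AᵀP(A−BK) = [0.4556 0.9513; 0.9513 2.1230]
P' = Q + AᵀP(A−BK) = [0.9556 1.9513; 1.9513 6.1230]
tr(P') = 7.0787

7.0787


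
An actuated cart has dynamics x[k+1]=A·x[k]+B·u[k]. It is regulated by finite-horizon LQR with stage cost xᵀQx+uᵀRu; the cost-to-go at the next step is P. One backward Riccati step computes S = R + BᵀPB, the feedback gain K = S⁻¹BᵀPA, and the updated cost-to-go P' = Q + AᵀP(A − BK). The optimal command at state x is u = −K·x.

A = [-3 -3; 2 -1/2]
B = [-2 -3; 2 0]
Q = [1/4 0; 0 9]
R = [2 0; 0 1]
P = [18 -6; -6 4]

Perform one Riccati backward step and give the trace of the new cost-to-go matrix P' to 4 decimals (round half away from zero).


12.3513

BᵀP = [-48.0000 20.0000; -54.0000 18.0000]
S = R + BᵀPB = [2 0; 0 1] + [136.0000 144.0000; 144.0000 162.0000] = [138.0000 144.0000; 144.0000 163.0000]
BᵀPA = [184.0000 134.0000; 198.0000 153.0000]
K = S⁻¹·BᵀPA = [0.8419 -0.1081; 0.4710 1.0341]
A−BK = [0.0967 -0.1138; 0.3163 -0.2838]
AᵀP(A−BK) = [1.8407 0.1286; 0.1286 1.2605]
P' = Q + AᵀP(A−BK) = [2.0907 0.1286; 0.1286 10.2605]
tr(P') = 12.3513


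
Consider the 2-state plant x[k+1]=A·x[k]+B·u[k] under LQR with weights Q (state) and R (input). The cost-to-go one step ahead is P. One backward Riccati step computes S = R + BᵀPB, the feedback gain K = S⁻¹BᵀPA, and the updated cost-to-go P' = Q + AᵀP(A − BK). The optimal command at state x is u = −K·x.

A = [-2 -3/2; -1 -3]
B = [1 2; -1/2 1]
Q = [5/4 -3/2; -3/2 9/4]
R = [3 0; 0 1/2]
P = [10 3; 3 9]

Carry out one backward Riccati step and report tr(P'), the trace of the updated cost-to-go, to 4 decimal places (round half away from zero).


BᵀP = [8.5000 -1.5000; 23.0000 15.0000]
S = R + BᵀPB = [3 0; 0 1/2] + [9.2500 15.5000; 15.5000 61.0000] = [12.2500 15.5000; 15.5000 61.5000]
BᵀPA = [-15.5000 -8.2500; -61.0000 -79.5000]
K = S⁻¹·BᵀPA = [-0.0151 1.4127; -0.9881 -1.6487]
A−BK = [-0.0088 0.3848; -0.0195 -0.6449]
AᵀP(A−BK) = [0.4940 0.8244; 0.8244 11.0812]
P' = Q + AᵀP(A−BK) = [1.7440 -0.6756; -0.6756 13.3312]
tr(P') = 15.0752

15.0752


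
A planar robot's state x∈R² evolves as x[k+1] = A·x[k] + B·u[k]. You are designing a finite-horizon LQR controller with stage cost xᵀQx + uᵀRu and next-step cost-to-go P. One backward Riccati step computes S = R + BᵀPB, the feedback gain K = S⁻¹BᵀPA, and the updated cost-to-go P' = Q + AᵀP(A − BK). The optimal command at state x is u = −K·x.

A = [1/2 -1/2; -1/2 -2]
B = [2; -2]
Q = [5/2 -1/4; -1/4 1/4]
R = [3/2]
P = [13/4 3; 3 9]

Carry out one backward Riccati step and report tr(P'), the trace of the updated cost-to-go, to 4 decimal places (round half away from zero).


BᵀP = [0.5000 -12.0000]
S = R + BᵀPB = [3/2] + [25.0000] = [26.5000]
BᵀPA = [6.2500 23.7500]
K = S⁻¹·BᵀPA = [0.2358 0.8962]
A−BK = [0.0283 -2.2925; -0.0283 -0.2075]
AᵀP(A−BK) = [0.0884 0.3361; 0.3361 21.5271]
P' = Q + AᵀP(A−BK) = [2.5884 0.0861; 0.0861 21.7771]
tr(P') = 24.3656

24.3656


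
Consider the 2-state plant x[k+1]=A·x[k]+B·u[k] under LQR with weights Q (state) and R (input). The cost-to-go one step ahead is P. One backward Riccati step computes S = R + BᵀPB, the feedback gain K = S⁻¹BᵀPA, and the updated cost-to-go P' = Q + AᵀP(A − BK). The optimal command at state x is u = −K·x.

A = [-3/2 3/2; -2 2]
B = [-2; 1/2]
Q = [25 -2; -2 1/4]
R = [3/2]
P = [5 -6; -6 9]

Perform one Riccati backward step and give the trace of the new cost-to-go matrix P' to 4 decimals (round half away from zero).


37.5542

BᵀP = [-13.0000 16.5000]
S = R + BᵀPB = [3/2] + [34.2500] = [35.7500]
BᵀPA = [-13.5000 13.5000]
K = S⁻¹·BᵀPA = [-0.3776 0.3776]
A−BK = [-2.2552 2.2552; -1.8112 1.8112]
AᵀP(A−BK) = [6.1521 -6.1521; -6.1521 6.1521]
P' = Q + AᵀP(A−BK) = [31.1521 -8.1521; -8.1521 6.4021]
tr(P') = 37.5542


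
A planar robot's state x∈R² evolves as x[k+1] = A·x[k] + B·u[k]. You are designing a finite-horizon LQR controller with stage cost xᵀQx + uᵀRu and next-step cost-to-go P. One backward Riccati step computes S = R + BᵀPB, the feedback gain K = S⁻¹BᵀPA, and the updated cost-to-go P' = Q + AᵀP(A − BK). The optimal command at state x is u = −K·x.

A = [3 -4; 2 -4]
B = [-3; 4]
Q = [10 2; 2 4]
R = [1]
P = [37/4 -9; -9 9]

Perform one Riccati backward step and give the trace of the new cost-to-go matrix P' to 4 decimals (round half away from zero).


BᵀP = [-63.7500 63.0000]
S = R + BᵀPB = [1] + [443.2500] = [444.2500]
BᵀPA = [-65.2500 3.0000]
K = S⁻¹·BᵀPA = [-0.1469 0.0068]
A−BK = [2.5594 -3.9797; 2.5875 -4.0270]
AᵀP(A−BK) = [1.6663 -2.5594; -2.5594 3.9797]
P' = Q + AᵀP(A−BK) = [11.6663 -0.5594; -0.5594 7.9797]
tr(P') = 19.6460

19.6460


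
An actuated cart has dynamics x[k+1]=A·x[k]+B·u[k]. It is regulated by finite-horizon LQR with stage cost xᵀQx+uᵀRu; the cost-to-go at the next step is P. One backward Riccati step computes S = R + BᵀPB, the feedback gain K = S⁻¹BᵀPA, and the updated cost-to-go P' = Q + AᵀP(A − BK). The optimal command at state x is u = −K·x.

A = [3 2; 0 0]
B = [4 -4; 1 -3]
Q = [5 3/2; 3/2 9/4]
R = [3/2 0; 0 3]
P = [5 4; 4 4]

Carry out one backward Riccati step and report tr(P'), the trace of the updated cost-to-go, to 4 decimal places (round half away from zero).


BᵀP = [24.0000 20.0000; -32.0000 -28.0000]
S = R + BᵀPB = [3/2 0; 0 3] + [116.0000 -156.0000; -156.0000 212.0000] = [117.5000 -156.0000; -156.0000 215.0000]
BᵀPA = [72.0000 48.0000; -96.0000 -64.0000]
K = S⁻¹·BᵀPA = [0.5440 0.3627; -0.0518 -0.0345]
A−BK = [0.6168 0.4112; -0.6994 -0.4663]
AᵀP(A−BK) = [0.8597 0.5731; 0.5731 0.3821]
P' = Q + AᵀP(A−BK) = [5.8597 2.0731; 2.0731 2.6321]
tr(P') = 8.4918

8.4918


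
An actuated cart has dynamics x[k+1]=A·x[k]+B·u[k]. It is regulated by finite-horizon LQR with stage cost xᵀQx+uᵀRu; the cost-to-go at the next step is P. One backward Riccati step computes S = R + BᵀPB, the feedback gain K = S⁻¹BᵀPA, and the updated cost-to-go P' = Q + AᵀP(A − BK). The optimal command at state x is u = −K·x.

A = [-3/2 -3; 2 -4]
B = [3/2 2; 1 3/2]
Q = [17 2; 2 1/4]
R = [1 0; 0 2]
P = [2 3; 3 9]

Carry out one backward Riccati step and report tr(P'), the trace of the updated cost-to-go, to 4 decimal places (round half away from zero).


33.2533

BᵀP = [6.0000 13.5000; 8.5000 19.5000]
S = R + BᵀPB = [1 0; 0 2] + [22.5000 32.2500; 32.2500 46.2500] = [23.5000 32.2500; 32.2500 48.2500]
BᵀPA = [18.0000 -72.0000; 26.2500 -103.5000]
K = S⁻¹·BᵀPA = [0.2338 -1.4510; 0.3877 -1.1752]
A−BK = [-2.6262 1.5270; 1.1845 -0.7861]
AᵀP(A−BK) = [8.1126 -6.0320; -6.0320 7.8907]
P' = Q + AᵀP(A−BK) = [25.1126 -4.0320; -4.0320 8.1407]
tr(P') = 33.2533


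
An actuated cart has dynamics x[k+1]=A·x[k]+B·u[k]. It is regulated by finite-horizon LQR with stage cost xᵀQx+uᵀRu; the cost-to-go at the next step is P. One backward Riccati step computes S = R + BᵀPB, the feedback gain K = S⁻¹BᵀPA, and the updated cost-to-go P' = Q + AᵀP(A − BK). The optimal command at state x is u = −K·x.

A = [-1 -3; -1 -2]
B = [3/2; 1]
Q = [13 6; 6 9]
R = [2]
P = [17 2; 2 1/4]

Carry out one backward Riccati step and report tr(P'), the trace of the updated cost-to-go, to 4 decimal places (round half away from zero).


BᵀP = [27.5000 3.2500]
S = R + BᵀPB = [2] + [44.5000] = [46.5000]
BᵀPA = [-30.7500 -89.0000]
K = S⁻¹·BᵀPA = [-0.6613 -1.9140]
A−BK = [-0.0081 -0.1290; -0.3387 -0.0860]
AᵀP(A−BK) = [0.9153 2.6452; 2.6452 7.6559]
P' = Q + AᵀP(A−BK) = [13.9153 8.6452; 8.6452 16.6559]
tr(P') = 30.5712

30.5712


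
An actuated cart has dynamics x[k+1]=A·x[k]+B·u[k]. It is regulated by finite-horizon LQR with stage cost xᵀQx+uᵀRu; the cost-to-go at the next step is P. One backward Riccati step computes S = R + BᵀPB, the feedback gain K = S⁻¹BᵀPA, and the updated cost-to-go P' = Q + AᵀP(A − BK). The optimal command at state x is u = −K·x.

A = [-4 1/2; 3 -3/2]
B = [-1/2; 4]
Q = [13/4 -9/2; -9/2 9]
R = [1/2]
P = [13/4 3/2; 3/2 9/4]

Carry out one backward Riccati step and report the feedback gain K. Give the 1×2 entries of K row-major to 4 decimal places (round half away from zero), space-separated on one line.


BᵀP = [4.3750 8.2500]
S = R + BᵀPB = [1/2] + [30.8125] = [31.3125]
BᵀPA = [7.2500 -10.1875]
K = S⁻¹·BᵀPA = [0.2315 -0.3253]
A−BK = [-3.8842 0.3373; 2.0739 -0.1986]
AᵀP(A−BK) = [34.5714 -3.0162; -3.0162 0.3105]
P' = Q + AᵀP(A−BK) = [37.8214 -7.5162; -7.5162 9.3105]
tr(P') = 47.1319

0.2315 -0.3253


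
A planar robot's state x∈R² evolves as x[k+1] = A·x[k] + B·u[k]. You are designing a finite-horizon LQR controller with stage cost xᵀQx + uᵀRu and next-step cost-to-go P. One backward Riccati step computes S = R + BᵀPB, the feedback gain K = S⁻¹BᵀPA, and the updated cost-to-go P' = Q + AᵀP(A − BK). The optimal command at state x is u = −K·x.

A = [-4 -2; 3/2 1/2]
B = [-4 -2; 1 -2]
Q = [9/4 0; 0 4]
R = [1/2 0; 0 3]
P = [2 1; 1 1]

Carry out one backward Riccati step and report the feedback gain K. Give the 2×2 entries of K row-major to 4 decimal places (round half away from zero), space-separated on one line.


BᵀP = [-7.0000 -3.0000; -6.0000 -4.0000]
S = R + BᵀPB = [1/2 0; 0 3] + [25.0000 20.0000; 20.0000 20.0000] = [25.5000 20.0000; 20.0000 23.0000]
BᵀPA = [23.5000 12.5000; 18.0000 10.0000]
K = S⁻¹·BᵀPA = [0.9678 0.4692; -0.0590 0.0268]
A−BK = [-0.2466 -0.0697; 0.4142 0.0845]
AᵀP(A−BK) = [0.5677 0.2420; 0.2420 0.1173]
P' = Q + AᵀP(A−BK) = [2.8177 0.2420; 0.2420 4.1173]
tr(P') = 6.9350

0.9678 0.4692 -0.0590 0.0268


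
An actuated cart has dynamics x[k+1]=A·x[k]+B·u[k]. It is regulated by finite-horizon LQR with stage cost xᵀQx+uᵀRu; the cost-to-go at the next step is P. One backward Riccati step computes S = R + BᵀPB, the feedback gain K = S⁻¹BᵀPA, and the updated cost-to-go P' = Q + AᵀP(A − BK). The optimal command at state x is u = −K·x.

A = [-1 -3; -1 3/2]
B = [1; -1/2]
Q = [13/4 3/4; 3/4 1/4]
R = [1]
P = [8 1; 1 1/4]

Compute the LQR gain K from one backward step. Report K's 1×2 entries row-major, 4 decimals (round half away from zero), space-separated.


BᵀP = [7.5000 0.8750]
S = R + BᵀPB = [1] + [7.0625] = [8.0625]
BᵀPA = [-8.3750 -21.1875]
K = S⁻¹·BᵀPA = [-1.0388 -2.6279]
A−BK = [0.0388 -0.3721; -1.5194 0.1860]
AᵀP(A−BK) = [1.5504 3.1163; 3.1163 7.8837]
P' = Q + AᵀP(A−BK) = [4.8004 3.8663; 3.8663 8.1337]
tr(P') = 12.9341

-1.0388 -2.6279


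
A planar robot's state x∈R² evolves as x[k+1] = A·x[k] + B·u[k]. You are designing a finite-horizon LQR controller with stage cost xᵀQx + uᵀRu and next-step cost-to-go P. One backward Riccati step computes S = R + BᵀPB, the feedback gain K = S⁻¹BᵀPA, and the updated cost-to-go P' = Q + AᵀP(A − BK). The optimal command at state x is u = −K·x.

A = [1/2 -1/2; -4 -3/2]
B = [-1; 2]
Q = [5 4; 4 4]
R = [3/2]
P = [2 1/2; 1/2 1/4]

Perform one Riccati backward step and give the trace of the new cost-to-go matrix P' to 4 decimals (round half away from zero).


BᵀP = [-1.0000 0.0000]
S = R + BᵀPB = [3/2] + [1.0000] = [2.5000]
BᵀPA = [-0.5000 0.5000]
K = S⁻¹·BᵀPA = [-0.2000 0.2000]
A−BK = [0.3000 -0.3000; -3.6000 -1.9000]
AᵀP(A−BK) = [2.4000 1.7250; 1.7250 1.7125]
P' = Q + AᵀP(A−BK) = [7.4000 5.7250; 5.7250 5.7125]
tr(P') = 13.1125

13.1125


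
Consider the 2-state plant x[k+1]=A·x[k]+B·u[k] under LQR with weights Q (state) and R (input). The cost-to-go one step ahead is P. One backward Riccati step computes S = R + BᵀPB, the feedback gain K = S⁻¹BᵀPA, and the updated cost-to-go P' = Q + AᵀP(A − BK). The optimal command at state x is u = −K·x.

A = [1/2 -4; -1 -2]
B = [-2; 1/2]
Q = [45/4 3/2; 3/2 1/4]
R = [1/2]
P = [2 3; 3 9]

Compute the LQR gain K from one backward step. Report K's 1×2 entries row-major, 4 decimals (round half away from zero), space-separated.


BᵀP = [-2.5000 -1.5000]
S = R + BᵀPB = [1/2] + [4.2500] = [4.7500]
BᵀPA = [0.2500 13.0000]
K = S⁻¹·BᵀPA = [0.0526 2.7368]
A−BK = [0.6053 1.4737; -1.0263 -3.3684]
AᵀP(A−BK) = [6.4868 22.3158; 22.3158 80.4211]
P' = Q + AᵀP(A−BK) = [17.7368 23.8158; 23.8158 80.6711]
tr(P') = 98.4079

0.0526 2.7368


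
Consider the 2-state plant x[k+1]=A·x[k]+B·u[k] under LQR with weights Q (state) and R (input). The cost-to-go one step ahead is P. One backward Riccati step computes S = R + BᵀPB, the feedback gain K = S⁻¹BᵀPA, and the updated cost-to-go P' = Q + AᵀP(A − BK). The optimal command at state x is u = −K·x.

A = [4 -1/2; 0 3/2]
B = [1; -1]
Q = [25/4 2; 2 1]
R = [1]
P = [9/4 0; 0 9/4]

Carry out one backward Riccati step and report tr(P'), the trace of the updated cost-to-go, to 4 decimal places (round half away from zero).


BᵀP = [2.2500 -2.2500]
S = R + BᵀPB = [1] + [4.5000] = [5.5000]
BᵀPA = [9.0000 -4.5000]
K = S⁻¹·BᵀPA = [1.6364 -0.8182]
A−BK = [2.3636 0.3182; 1.6364 0.6818]
AᵀP(A−BK) = [21.2727 2.8636; 2.8636 1.9432]
P' = Q + AᵀP(A−BK) = [27.5227 4.8636; 4.8636 2.9432]
tr(P') = 30.4659

30.4659


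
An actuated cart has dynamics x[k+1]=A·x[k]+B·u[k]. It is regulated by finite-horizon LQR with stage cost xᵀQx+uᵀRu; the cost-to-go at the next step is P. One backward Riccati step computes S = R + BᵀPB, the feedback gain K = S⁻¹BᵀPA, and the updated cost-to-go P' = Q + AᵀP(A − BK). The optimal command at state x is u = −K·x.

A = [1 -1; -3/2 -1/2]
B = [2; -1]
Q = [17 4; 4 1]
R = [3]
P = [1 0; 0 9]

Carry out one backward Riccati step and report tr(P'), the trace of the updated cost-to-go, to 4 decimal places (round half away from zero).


BᵀP = [2.0000 -9.0000]
S = R + BᵀPB = [3] + [13.0000] = [16.0000]
BᵀPA = [15.5000 2.5000]
K = S⁻¹·BᵀPA = [0.9688 0.1563]
A−BK = [-0.9375 -1.3125; -0.5313 -0.3438]
AᵀP(A−BK) = [6.2344 3.3281; 3.3281 2.8594]
P' = Q + AᵀP(A−BK) = [23.2344 7.3281; 7.3281 3.8594]
tr(P') = 27.0938

27.0938


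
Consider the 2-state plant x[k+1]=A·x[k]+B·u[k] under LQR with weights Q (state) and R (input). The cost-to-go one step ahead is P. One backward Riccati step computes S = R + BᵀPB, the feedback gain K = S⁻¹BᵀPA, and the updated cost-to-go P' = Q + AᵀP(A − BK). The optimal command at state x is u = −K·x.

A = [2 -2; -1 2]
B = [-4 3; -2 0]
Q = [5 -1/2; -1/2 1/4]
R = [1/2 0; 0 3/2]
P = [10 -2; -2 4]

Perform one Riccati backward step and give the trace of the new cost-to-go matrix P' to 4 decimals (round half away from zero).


13.0401

BᵀP = [-36.0000 0.0000; 30.0000 -6.0000]
S = R + BᵀPB = [1/2 0; 0 3/2] + [144.0000 -108.0000; -108.0000 90.0000] = [144.5000 -108.0000; -108.0000 91.5000]
BᵀPA = [-72.0000 72.0000; 66.0000 -72.0000]
K = S⁻¹·BᵀPA = [0.3467 -0.7626; 1.1305 -1.6870]
A−BK = [-0.0048 0.0106; -0.3067 0.4747]
AᵀP(A−BK) = [2.3476 -3.5648; -3.5648 5.4425]
P' = Q + AᵀP(A−BK) = [7.3476 -4.0648; -4.0648 5.6925]
tr(P') = 13.0401
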